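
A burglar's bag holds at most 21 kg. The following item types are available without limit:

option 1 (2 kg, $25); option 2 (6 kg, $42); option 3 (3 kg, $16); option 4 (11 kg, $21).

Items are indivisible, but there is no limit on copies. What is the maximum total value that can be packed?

Best value-per-unit is option 1 at 25/2, and filling with it alone uses weight 10×2=20. No mix of the others beats 10×25 = 250.

$250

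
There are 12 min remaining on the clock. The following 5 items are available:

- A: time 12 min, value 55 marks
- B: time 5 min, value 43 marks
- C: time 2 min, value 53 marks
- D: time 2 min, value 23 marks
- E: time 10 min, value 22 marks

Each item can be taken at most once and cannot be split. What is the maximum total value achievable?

Check high-value combinations within 12 min:
- B+C+D: time 5+2+2=9, value 43+53+23=119
- B+C: time 5+2=7, value 43+53=96
- C+D: time 2+2=4, value 53+23=76
- C+E: time 2+10=12, value 53+22=75
- B+D: time 5+2=7, value 43+23=66
Best: 119 marks.

119 marks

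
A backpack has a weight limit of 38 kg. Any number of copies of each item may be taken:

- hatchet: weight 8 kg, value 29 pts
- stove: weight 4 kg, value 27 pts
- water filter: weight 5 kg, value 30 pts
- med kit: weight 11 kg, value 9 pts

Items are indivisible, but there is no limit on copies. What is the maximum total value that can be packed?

Best value-per-unit is stove at 27/4; filling with it alone gives 9×27 = 243.
Optimal mix: 7×stove + 2×water filter → weight 38, value 249.

249 pts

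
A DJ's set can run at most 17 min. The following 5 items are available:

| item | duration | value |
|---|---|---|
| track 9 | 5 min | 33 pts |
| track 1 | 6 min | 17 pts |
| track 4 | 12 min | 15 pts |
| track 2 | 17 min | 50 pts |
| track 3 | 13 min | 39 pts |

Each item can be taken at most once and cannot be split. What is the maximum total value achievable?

This is a 0/1 knapsack; check combinations near the capacity.
- track 9+track 1: duration 5+6=11, value 33+17=50
- track 2: duration 17, value 50
- track 9+track 4: duration 5+12=17, value 33+15=48
Best: 50 pts.

50 pts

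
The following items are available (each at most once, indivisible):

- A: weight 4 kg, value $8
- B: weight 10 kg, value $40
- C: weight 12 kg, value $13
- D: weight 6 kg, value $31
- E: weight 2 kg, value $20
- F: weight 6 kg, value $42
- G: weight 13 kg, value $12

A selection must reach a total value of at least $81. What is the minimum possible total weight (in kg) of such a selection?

Subsets with value ≥ 81, sorted by total weight:
- D+E+F: weight 14, value 93
- B+F: weight 16, value 82
- A+D+F: weight 16, value 81
Minimum weight: 14 kg.

14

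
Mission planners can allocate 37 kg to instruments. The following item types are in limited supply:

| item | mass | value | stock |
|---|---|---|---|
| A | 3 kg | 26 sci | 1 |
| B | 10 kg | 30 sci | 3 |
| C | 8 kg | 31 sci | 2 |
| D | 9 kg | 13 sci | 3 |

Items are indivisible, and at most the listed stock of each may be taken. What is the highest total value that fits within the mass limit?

Best selections within mass 37 and stock limits:
- 2×B + 2×C: mass 36, value 122
- 1×A + 1×B + 2×C: mass 29, value 118
- 1×A + 2×B + 1×C: mass 31, value 117
Best: 122 sci.

122 sci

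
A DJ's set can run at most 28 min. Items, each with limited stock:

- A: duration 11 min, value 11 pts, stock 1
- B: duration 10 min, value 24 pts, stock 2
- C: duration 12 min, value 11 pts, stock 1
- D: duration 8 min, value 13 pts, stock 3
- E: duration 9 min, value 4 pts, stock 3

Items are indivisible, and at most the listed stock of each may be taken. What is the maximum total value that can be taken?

Top feasible selections:
- 2×B + 1×D: duration 28, value 61
- 1×B + 2×D: duration 26, value 50
Best: 61 pts.

61 pts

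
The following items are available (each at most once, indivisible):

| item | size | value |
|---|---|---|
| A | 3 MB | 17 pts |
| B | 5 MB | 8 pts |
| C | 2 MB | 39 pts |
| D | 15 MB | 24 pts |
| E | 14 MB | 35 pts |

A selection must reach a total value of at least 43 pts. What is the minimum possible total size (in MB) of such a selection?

Subsets with value ≥ 43, sorted by total size:
- A+C: size 5, value 56
- B+C: size 7, value 47
- A+B+C: size 10, value 64
- C+E: size 16, value 74
Minimum size: 5 MB.

5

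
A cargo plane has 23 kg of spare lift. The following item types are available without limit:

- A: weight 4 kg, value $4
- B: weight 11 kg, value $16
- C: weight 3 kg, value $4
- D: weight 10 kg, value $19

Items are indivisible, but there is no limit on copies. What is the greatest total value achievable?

$42

Best value-per-unit is D at 19/10; filling with it alone gives 2×19 = 38.
Optimal mix: 1×C + 2×D → weight 23, value 42.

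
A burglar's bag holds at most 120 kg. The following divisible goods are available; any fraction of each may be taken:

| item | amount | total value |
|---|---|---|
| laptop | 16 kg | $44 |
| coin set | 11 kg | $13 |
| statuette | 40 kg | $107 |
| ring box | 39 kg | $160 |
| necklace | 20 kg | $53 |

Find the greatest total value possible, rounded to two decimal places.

369.91

Take in order of value per unit:
- ring box (160/39 per unit): all 39 → value 160, running total 160.00
- laptop (44/16 per unit): all 16 → value 44, running total 204.00
- statuette (107/40 per unit): all 40 → value 107, running total 311.00
- necklace (53/20 per unit): all 20 → value 53, running total 364.00
- coin set (13/11 per unit): 5 of 11 → value 5×13/11 = 5.9091, running total 369.91
Total 369.91.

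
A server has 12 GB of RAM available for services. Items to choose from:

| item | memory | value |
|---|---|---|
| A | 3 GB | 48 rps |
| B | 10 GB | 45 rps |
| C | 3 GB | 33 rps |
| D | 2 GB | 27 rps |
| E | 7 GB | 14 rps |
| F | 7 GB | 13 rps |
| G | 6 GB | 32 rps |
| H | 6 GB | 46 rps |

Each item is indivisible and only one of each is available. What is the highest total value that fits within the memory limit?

Check high-value combinations within 12 GB:
- A+C+H: memory 3+3+6=12, value 48+33+46=127
- A+D+H: memory 3+2+6=11, value 48+27+46=121
- A+C+G: memory 3+3+6=12, value 48+33+32=113
- A+C+D: memory 3+3+2=8, value 48+33+27=108
Best: 127 rps.

127 rps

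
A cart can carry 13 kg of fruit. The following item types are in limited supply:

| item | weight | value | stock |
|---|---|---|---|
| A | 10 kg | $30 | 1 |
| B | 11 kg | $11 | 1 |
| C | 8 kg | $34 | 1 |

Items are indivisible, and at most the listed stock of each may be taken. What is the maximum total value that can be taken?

$34

Best selections within weight 13 and stock limits:
- 1×C: weight 8, value 34
- 1×A: weight 10, value 30
- 1×B: weight 11, value 11
Best: $34.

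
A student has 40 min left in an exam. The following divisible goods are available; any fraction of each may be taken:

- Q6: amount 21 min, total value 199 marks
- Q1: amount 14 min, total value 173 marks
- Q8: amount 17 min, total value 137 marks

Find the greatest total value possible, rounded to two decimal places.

412.29

Take in order of value per unit:
- Q1 (173/14 per unit): all 14 → value 173, running total 173.00
- Q6 (199/21 per unit): all 21 → value 199, running total 372.00
- Q8 (137/17 per unit): 5 of 17 → value 5×137/17 = 40.2941, running total 412.29
Total 412.29.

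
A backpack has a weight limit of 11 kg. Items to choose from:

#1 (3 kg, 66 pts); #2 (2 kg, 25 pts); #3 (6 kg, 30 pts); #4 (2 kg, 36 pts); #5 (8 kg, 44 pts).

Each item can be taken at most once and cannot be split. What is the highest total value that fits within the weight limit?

Check high-value combinations within 11 kg:
- #1+#3+#4: weight 3+6+2=11, value 66+30+36=132
- #1+#2+#4: weight 3+2+2=7, value 66+25+36=127
- #1+#2+#3: weight 3+2+6=11, value 66+25+30=121
Best: 132 pts.

132 pts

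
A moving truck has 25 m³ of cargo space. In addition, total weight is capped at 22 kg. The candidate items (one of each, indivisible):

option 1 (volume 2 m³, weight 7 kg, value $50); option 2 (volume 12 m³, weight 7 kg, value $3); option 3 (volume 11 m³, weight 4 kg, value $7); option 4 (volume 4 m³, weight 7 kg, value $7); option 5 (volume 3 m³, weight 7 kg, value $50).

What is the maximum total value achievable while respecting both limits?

Feasible sets respecting both limits:
- option 1+option 3+option 5: volume 16, weight 18, value 107
- option 1+option 4+option 5: volume 9, weight 21, value 107
- option 1+option 2+option 5: volume 17, weight 21, value 103
- option 1+option 5: volume 5, weight 14, value 100
Best: $107.

$107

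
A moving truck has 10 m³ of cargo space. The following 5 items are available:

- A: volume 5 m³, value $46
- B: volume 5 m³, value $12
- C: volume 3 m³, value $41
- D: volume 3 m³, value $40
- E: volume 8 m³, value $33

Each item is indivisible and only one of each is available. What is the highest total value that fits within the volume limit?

Check high-value combinations within 10 m³:
- A+C: volume 5+3=8, value 46+41=87
- A+D: volume 5+3=8, value 46+40=86
- C+D: volume 3+3=6, value 41+40=81
- A+B: volume 5+5=10, value 46+12=58
Best: $87.

$87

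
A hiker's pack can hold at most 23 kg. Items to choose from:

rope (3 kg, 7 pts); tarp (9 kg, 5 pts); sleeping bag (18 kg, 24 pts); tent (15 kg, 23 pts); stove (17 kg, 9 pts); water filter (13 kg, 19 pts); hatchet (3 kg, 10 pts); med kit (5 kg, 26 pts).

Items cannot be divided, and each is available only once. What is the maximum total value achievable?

59 pts

This is a 0/1 knapsack; check combinations near the capacity.
- tent+hatchet+med kit: weight 15+3+5=23, value 23+10+26=59
- rope+tent+med kit: weight 3+15+5=23, value 7+23+26=56
- water filter+hatchet+med kit: weight 13+3+5=21, value 19+10+26=55
- rope+water filter+med kit: weight 3+13+5=21, value 7+19+26=52
- sleeping bag+med kit: weight 18+5=23, value 24+26=50
Best: 59 pts.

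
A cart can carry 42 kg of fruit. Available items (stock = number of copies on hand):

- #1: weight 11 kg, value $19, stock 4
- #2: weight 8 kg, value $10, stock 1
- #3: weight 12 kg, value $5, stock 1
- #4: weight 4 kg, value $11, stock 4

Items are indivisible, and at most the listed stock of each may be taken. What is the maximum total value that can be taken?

Top feasible selections:
- 2×#1 + 4×#4: weight 38, value 82
- 2×#1 + 1×#2 + 3×#4: weight 42, value 81
Best: $82.

$82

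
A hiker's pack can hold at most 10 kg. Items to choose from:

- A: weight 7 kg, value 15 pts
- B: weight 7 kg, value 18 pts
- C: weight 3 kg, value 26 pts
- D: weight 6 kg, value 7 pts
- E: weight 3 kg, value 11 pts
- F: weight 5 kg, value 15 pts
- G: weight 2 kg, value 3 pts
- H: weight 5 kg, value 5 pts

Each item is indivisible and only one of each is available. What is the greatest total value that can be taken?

44 pts

Check high-value combinations within 10 kg:
- B+C: weight 7+3=10, value 18+26=44
- C+F+G: weight 3+5+2=10, value 26+15+3=44
- C+F: weight 3+5=8, value 26+15=41
- A+C: weight 7+3=10, value 15+26=41
Best: 44 pts.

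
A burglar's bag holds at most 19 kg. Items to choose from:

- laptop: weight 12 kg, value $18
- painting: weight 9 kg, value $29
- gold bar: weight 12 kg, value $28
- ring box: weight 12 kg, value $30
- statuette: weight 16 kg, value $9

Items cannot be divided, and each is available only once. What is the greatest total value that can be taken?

Check high-value combinations within 19 kg:
- ring box: weight 12, value 30
- painting: weight 9, value 29
- gold bar: weight 12, value 28
Best: $30.

$30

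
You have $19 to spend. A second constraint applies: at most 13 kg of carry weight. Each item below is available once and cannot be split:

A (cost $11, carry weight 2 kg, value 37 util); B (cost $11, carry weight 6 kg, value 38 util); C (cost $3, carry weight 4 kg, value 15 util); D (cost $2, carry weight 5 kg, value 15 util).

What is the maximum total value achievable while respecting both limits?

Feasible sets respecting both limits:
- A+C+D: cost 16, carry weight 11, value 67
- B+C: cost 14, carry weight 10, value 53
- B+D: cost 13, carry weight 11, value 53
Best: 67 util.

67 util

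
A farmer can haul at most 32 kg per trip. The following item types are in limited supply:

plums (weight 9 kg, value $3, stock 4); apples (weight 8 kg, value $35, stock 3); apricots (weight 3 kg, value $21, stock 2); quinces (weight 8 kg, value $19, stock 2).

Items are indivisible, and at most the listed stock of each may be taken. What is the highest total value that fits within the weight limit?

Top feasible selections:
- 3×apples + 2×apricots: weight 30, value 147
- 2×apples + 2×apricots + 1×quinces: weight 30, value 131
Best: $147.

$147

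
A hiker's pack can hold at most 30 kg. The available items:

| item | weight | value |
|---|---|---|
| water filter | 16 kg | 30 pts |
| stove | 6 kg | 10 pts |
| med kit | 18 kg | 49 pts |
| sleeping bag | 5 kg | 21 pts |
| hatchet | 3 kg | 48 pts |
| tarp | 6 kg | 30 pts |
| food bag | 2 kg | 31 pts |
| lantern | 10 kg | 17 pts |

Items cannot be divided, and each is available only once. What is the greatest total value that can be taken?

158 pts

This is a 0/1 knapsack; check combinations near the capacity.
- med kit+hatchet+tarp+food bag: weight 18+3+6+2=29, value 49+48+30+31=158
- med kit+sleeping bag+hatchet+food bag: weight 18+5+3+2=28, value 49+21+48+31=149
- sleeping bag+hatchet+tarp+food bag+lantern: weight 5+3+6+2+10=26, value 21+48+30+31+17=147
- stove+sleeping bag+hatchet+tarp+food bag: weight 6+5+3+6+2=22, value 10+21+48+30+31=140
- water filter+hatchet+tarp+food bag: weight 16+3+6+2=27, value 30+48+30+31=139
Best: 158 pts.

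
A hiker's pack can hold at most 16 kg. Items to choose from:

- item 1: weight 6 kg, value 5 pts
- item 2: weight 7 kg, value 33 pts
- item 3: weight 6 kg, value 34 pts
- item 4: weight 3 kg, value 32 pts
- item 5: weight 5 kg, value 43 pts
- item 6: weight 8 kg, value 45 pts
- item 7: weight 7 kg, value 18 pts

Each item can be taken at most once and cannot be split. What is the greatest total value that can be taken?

120 pts

Check high-value combinations within 16 kg:
- item 4+item 5+item 6: weight 3+5+8=16, value 32+43+45=120
- item 3+item 4+item 5: weight 6+3+5=14, value 34+32+43=109
- item 2+item 4+item 5: weight 7+3+5=15, value 33+32+43=108
Best: 120 pts.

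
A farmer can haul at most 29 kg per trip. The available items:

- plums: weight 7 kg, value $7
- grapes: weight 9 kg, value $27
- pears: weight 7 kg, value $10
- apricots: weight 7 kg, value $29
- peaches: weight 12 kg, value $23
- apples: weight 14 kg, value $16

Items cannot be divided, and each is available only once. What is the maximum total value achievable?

$79

Check high-value combinations within 29 kg:
- grapes+apricots+peaches: weight 9+7+12=28, value 27+29+23=79
- grapes+pears+apricots: weight 9+7+7=23, value 27+10+29=66
- plums+grapes+apricots: weight 7+9+7=23, value 7+27+29=63
- pears+apricots+peaches: weight 7+7+12=26, value 10+29+23=62
Best: $79.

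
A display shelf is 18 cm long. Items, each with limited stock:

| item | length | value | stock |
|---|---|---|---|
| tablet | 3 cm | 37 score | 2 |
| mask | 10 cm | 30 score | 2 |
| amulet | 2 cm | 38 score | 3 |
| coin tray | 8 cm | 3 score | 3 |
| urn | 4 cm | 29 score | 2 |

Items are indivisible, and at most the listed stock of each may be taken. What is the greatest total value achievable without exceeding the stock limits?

217 score

Top feasible selections:
- 2×tablet + 3×amulet + 1×urn: length 16, value 217
- 1×tablet + 3×amulet + 2×urn: length 17, value 209
- 2×tablet + 2×amulet + 2×urn: length 18, value 208
- 2×tablet + 3×amulet: length 12, value 188
Best: 217 score.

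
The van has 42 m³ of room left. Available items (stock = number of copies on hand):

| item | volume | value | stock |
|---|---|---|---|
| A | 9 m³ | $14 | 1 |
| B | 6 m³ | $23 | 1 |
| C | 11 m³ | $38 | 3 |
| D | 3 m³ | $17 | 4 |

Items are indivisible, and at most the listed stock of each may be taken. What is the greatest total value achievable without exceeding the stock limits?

Best selections within volume 42 and stock limits:
- 1×B + 2×C + 4×D: volume 40, value 167
- 3×C + 3×D: volume 42, value 165
Best: $167.

$167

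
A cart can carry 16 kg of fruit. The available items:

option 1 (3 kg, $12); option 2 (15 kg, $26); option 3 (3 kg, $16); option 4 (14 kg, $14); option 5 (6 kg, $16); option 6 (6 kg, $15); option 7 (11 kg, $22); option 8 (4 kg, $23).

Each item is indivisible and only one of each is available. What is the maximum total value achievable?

Check high-value combinations within 16 kg:
- option 1+option 3+option 5+option 8: weight 3+3+6+4=16, value 12+16+16+23=67
- option 1+option 3+option 6+option 8: weight 3+3+6+4=16, value 12+16+15+23=66
- option 3+option 5+option 8: weight 3+6+4=13, value 16+16+23=55
- option 3+option 6+option 8: weight 3+6+4=13, value 16+15+23=54
- option 5+option 6+option 8: weight 6+6+4=16, value 16+15+23=54
Best: $67.

$67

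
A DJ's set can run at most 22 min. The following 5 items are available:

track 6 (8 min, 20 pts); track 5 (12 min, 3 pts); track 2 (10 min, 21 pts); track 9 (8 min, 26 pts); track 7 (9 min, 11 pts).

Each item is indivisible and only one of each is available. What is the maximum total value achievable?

Check high-value combinations within 22 min:
- track 2+track 9: duration 10+8=18, value 21+26=47
- track 6+track 9: duration 8+8=16, value 20+26=46
- track 6+track 2: duration 8+10=18, value 20+21=41
- track 9+track 7: duration 8+9=17, value 26+11=37
Best: 47 pts.

47 pts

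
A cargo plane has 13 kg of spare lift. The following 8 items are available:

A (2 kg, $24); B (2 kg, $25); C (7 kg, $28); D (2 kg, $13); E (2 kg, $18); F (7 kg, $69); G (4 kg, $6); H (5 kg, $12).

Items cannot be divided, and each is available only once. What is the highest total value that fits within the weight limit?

$136

Check high-value combinations within 13 kg:
- A+B+E+F: weight 2+2+2+7=13, value 24+25+18+69=136
- A+B+D+F: weight 2+2+2+7=13, value 24+25+13+69=131
- B+D+E+F: weight 2+2+2+7=13, value 25+13+18+69=125
Best: $136.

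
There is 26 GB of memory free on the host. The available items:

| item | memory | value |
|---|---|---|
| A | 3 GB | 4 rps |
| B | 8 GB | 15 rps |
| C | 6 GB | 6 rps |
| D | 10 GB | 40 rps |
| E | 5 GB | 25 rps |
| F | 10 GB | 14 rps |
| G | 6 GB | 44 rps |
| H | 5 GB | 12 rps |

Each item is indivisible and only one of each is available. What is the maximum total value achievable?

Check high-value combinations within 26 GB:
- D+E+G+H: memory 10+5+6+5=26, value 40+25+44+12=121
- A+D+E+G: memory 3+10+5+6=24, value 4+40+25+44=113
- D+E+G: memory 10+5+6=21, value 40+25+44=109
- A+D+G+H: memory 3+10+6+5=24, value 4+40+44+12=100
Best: 121 rps.

121 rps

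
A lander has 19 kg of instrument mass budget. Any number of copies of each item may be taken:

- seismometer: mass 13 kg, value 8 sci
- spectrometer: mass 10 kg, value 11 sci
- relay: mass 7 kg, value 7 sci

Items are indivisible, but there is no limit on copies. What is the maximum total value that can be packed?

Best value-per-unit is spectrometer at 11/10; filling with it alone gives 1×11 = 11.
Optimal mix: 1×spectrometer + 1×relay → mass 17, value 18.

18 sci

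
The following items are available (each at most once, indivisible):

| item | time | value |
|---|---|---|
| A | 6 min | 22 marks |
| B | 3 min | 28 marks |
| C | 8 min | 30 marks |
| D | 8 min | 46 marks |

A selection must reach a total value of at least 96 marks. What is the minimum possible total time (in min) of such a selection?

17

Subsets with value ≥ 96, sorted by total time:
- A+B+D: time 17, value 96
- B+C+D: time 19, value 104
- A+C+D: time 22, value 98
- A+B+C+D: time 25, value 126
Minimum time: 17 min.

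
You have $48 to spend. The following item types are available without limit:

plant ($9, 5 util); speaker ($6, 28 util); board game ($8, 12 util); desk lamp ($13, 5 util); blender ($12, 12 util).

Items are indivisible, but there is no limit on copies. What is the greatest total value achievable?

224 util

Best value-per-unit is speaker at 28/6, and filling with it alone uses cost 8×6=48. No mix of the others beats 8×28 = 224.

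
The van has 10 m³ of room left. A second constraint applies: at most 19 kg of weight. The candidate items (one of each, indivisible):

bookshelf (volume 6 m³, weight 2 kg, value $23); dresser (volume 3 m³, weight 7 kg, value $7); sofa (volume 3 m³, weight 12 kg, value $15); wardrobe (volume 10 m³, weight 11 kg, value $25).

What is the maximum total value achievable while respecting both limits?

Feasible sets respecting both limits:
- bookshelf+sofa: volume 9, weight 14, value 38
- bookshelf+dresser: volume 9, weight 9, value 30
- wardrobe: volume 10, weight 11, value 25
Best: $38.

$38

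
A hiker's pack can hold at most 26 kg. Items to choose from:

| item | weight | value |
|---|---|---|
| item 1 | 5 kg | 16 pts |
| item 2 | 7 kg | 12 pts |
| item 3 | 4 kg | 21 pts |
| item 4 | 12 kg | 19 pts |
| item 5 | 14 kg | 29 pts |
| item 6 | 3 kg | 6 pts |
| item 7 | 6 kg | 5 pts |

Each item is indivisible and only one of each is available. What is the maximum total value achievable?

Check high-value combinations within 26 kg:
- item 1+item 3+item 5+item 6: weight 5+4+14+3=26, value 16+21+29+6=72
- item 1+item 3+item 5: weight 5+4+14=23, value 16+21+29=66
- item 1+item 3+item 4+item 6: weight 5+4+12+3=24, value 16+21+19+6=62
- item 2+item 3+item 5: weight 7+4+14=25, value 12+21+29=62
- item 1+item 2+item 3+item 6+item 7: weight 5+7+4+3+6=25, value 16+12+21+6+5=60
Best: 72 pts.

72 pts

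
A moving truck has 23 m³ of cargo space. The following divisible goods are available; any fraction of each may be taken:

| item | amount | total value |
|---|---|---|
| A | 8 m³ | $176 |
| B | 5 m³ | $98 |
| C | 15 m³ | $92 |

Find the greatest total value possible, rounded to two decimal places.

335.33

Take in order of value per unit:
- A (176/8 per unit): all 8 → value 176, running total 176.00
- B (98/5 per unit): all 5 → value 98, running total 274.00
- C (92/15 per unit): 10 of 15 → value 10×92/15 = 61.3333, running total 335.33
Total 335.33.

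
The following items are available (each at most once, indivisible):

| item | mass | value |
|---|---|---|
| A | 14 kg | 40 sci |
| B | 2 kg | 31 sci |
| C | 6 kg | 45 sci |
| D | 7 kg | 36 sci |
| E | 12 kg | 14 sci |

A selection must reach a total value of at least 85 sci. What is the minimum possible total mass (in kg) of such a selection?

15

Subsets with value ≥ 85, sorted by total mass:
- B+C+D: mass 15, value 112
- B+C+E: mass 20, value 90
Minimum mass: 15 kg.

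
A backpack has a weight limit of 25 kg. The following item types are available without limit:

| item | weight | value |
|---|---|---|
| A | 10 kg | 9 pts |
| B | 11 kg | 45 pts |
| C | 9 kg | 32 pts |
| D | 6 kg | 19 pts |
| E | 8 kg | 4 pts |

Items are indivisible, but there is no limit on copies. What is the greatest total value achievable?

Best value-per-unit is B at 45/11, and filling with it alone uses weight 2×11=22. No mix of the others beats 2×45 = 90.

90 pts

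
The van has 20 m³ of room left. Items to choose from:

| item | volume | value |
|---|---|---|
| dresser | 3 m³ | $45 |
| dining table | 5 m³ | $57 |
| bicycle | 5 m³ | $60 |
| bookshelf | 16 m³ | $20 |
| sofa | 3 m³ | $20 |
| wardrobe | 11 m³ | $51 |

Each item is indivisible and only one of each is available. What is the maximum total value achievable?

$182

This is a 0/1 knapsack; check combinations near the capacity.
- dresser+dining table+bicycle+sofa: volume 3+5+5+3=16, value 45+57+60+20=182
- dresser+dining table+bicycle: volume 3+5+5=13, value 45+57+60=162
- dresser+bicycle+wardrobe: volume 3+5+11=19, value 45+60+51=156
- dresser+dining table+wardrobe: volume 3+5+11=19, value 45+57+51=153
Best: $182.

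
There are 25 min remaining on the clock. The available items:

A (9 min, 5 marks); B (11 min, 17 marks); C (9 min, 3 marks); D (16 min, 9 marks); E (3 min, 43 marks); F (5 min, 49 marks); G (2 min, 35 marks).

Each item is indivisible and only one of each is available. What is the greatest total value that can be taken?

Check high-value combinations within 25 min:
- B+E+F+G: time 11+3+5+2=21, value 17+43+49+35=144
- A+E+F+G: time 9+3+5+2=19, value 5+43+49+35=132
- C+E+F+G: time 9+3+5+2=19, value 3+43+49+35=130
- E+F+G: time 3+5+2=10, value 43+49+35=127
- B+E+F: time 11+3+5=19, value 17+43+49=109
Best: 144 marks.

144 marks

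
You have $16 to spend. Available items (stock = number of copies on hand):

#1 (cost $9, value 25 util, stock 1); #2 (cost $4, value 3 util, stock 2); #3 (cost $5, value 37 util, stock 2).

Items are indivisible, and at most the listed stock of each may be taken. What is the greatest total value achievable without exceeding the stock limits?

Top feasible selections:
- 1×#2 + 2×#3: cost 14, value 77
- 2×#3: cost 10, value 74
- 1×#1 + 1×#3: cost 14, value 62
- 2×#2 + 1×#3: cost 13, value 43
Best: 77 util.

77 util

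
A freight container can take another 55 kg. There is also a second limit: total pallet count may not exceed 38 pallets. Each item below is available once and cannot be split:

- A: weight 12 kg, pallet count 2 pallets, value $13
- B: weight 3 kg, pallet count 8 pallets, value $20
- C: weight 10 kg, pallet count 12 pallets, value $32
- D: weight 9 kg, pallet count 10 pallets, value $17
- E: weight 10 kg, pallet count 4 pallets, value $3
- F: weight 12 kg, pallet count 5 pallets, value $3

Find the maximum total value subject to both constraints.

$85

Feasible sets respecting both limits:
- A+B+C+D+E: weight 44, pallet count 36, value 85
- A+B+C+D+F: weight 46, pallet count 37, value 85
- A+B+C+D: weight 34, pallet count 32, value 82
- B+C+D+E: weight 32, pallet count 34, value 72
Best: $85.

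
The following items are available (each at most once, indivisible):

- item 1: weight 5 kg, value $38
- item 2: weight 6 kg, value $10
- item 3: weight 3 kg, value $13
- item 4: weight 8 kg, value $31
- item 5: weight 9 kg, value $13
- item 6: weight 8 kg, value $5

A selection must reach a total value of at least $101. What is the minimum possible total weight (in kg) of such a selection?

31

Subsets with value ≥ 101, sorted by total weight:
- item 1+item 2+item 3+item 4+item 5: weight 31, value 105
- item 1+item 2+item 3+item 4+item 5+item 6: weight 39, value 110
Minimum weight: 31 kg.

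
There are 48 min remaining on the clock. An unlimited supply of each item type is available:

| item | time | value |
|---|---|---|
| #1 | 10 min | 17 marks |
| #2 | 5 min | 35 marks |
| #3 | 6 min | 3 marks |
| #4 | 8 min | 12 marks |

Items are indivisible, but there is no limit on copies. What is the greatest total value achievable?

315 marks

Best value-per-unit is #2 at 35/5, and filling with it alone uses time 9×5=45. No mix of the others beats 9×35 = 315.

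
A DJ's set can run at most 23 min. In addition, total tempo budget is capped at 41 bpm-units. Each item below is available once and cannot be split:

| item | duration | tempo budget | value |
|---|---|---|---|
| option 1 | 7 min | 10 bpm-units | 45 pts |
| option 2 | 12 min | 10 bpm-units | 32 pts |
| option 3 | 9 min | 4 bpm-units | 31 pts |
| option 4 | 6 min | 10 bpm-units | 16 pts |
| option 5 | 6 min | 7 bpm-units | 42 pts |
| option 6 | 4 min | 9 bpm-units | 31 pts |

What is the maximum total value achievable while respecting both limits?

134 pts

Feasible sets respecting both limits:
- option 1+option 4+option 5+option 6: duration 23, tempo budget 36, value 134
- option 1+option 3+option 5: duration 22, tempo budget 21, value 118
- option 1+option 5+option 6: duration 17, tempo budget 26, value 118
- option 1+option 2+option 6: duration 23, tempo budget 29, value 108
Best: 134 pts.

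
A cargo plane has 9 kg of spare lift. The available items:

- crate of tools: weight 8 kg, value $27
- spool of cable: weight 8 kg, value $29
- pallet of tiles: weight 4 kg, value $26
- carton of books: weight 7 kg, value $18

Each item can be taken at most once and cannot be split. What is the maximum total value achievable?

$29

This is a 0/1 knapsack; check combinations near the capacity.
- spool of cable: weight 8, value 29
- crate of tools: weight 8, value 27
- pallet of tiles: weight 4, value 26
Best: $29.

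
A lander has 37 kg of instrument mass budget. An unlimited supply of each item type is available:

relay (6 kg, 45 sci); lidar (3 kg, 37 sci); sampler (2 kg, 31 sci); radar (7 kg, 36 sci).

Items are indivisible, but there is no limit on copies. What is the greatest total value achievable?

564 sci

Best value-per-unit is sampler at 31/2; filling with it alone gives 18×31 = 558.
Optimal mix: 1×lidar + 17×sampler → mass 37, value 564.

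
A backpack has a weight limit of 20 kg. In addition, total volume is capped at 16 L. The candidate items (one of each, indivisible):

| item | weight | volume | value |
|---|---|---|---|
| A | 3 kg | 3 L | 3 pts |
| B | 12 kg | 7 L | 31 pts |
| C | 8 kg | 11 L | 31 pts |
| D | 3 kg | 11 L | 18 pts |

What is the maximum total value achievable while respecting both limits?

34 pts

Feasible sets respecting both limits:
- A+B: weight 15, volume 10, value 34
- A+C: weight 11, volume 14, value 34
- B: weight 12, volume 7, value 31
Best: 34 pts.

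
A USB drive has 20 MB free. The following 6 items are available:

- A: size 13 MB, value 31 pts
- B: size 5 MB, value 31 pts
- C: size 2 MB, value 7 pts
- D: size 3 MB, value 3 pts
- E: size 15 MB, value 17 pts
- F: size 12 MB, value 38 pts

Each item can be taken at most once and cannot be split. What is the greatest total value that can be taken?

76 pts

This is a 0/1 knapsack; check combinations near the capacity.
- B+C+F: size 5+2+12=19, value 31+7+38=76
- B+D+F: size 5+3+12=20, value 31+3+38=72
- B+F: size 5+12=17, value 31+38=69
- A+B+C: size 13+5+2=20, value 31+31+7=69
Best: 76 pts.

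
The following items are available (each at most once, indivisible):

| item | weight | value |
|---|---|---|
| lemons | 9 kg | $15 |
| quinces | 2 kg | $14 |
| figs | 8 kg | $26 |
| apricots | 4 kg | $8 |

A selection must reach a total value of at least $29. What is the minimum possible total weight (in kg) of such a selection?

10

Subsets with value ≥ 29, sorted by total weight:
- quinces+figs: weight 10, value 40
- lemons+quinces: weight 11, value 29
- figs+apricots: weight 12, value 34
Minimum weight: 10 kg.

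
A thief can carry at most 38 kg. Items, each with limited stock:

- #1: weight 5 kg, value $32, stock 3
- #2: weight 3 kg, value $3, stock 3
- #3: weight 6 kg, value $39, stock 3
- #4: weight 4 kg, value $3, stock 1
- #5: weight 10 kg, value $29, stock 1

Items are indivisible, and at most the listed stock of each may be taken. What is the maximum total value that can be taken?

$216

Top feasible selections:
- 3×#1 + 1×#2 + 3×#3: weight 36, value 216
- 3×#1 + 3×#3 + 1×#4: weight 37, value 216
- 3×#1 + 3×#3: weight 33, value 213
- 2×#1 + 3×#3 + 1×#5: weight 38, value 210
Best: $216.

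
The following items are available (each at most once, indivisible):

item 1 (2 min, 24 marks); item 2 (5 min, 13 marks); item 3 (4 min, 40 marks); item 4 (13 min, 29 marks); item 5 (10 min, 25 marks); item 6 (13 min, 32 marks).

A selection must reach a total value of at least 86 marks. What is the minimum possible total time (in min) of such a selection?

Subsets with value ≥ 86, sorted by total time:
- item 1+item 3+item 5: time 16, value 89
- item 1+item 3+item 6: time 19, value 96
- item 1+item 3+item 4: time 19, value 93
Minimum time: 16 min.

16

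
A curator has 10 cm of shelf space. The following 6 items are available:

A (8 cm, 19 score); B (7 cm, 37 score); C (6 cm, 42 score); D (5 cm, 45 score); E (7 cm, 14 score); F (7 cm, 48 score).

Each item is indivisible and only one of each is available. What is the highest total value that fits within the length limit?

This is a 0/1 knapsack; check combinations near the capacity.
- F: length 7, value 48
- D: length 5, value 45
- C: length 6, value 42
- B: length 7, value 37
- A: length 8, value 19
Best: 48 score.

48 score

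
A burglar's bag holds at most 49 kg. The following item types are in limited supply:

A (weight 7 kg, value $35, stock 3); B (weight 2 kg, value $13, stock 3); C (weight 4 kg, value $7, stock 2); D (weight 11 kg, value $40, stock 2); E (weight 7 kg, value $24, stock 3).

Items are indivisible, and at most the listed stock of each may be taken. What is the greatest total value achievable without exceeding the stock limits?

$224

Best selections within weight 49 and stock limits:
- 3×A + 3×B + 2×D: weight 49, value 224
- 3×A + 3×B + 3×E: weight 48, value 216
Best: $224.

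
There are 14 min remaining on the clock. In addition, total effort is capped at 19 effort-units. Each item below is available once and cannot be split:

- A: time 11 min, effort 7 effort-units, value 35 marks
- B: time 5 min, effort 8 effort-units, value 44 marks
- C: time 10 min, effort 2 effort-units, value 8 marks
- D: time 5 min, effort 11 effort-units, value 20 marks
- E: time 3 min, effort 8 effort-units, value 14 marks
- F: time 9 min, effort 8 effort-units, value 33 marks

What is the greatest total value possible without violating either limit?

Feasible sets respecting both limits:
- B+F: time 14, effort 16, value 77
- B+D: time 10, effort 19, value 64
- B+E: time 8, effort 16, value 58
Best: 77 marks.

77 marks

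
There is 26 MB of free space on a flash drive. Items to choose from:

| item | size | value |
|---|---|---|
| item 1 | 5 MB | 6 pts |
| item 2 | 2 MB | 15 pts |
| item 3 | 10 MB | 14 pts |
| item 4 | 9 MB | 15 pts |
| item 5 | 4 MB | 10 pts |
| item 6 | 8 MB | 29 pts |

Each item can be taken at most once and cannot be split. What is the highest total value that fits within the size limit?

69 pts

Check high-value combinations within 26 MB:
- item 2+item 4+item 5+item 6: size 2+9+4+8=23, value 15+15+10+29=69
- item 2+item 3+item 5+item 6: size 2+10+4+8=24, value 15+14+10+29=68
- item 1+item 2+item 4+item 6: size 5+2+9+8=24, value 6+15+15+29=65
- item 1+item 2+item 3+item 6: size 5+2+10+8=25, value 6+15+14+29=64
Best: 69 pts.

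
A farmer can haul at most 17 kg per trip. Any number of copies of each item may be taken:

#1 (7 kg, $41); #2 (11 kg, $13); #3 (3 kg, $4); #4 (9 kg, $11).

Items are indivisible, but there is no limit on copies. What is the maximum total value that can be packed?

$86

Best value-per-unit is #1 at 41/7; filling with it alone gives 2×41 = 82.
Optimal mix: 2×#1 + 1×#3 → weight 17, value 86.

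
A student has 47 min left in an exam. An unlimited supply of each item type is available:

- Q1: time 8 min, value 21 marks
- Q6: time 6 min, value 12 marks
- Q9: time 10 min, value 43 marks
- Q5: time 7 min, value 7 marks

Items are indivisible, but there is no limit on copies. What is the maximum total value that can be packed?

Best value-per-unit is Q9 at 43/10; filling with it alone gives 4×43 = 172.
Optimal mix: 1×Q6 + 4×Q9 → time 46, value 184.

184 marks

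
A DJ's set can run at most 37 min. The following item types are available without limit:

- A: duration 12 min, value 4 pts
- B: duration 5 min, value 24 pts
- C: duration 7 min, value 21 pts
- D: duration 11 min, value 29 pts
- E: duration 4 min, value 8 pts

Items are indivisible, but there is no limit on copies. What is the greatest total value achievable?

Best value-per-unit is B at 24/5, and filling with it alone uses duration 7×5=35. No mix of the others beats 7×24 = 168.

168 pts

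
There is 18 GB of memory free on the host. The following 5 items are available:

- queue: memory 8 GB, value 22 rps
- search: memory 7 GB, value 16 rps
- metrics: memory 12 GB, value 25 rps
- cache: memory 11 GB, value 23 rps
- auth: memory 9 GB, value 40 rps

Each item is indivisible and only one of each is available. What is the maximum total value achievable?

62 rps

Check high-value combinations within 18 GB:
- queue+auth: memory 8+9=17, value 22+40=62
- search+auth: memory 7+9=16, value 16+40=56
- auth: memory 9, value 40
- search+cache: memory 7+11=18, value 16+23=39
Best: 62 rps.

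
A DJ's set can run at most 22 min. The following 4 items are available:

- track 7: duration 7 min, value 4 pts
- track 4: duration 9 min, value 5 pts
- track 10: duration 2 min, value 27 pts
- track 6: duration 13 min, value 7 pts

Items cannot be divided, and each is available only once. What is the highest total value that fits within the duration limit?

38 pts

Check high-value combinations within 22 min:
- track 7+track 10+track 6: duration 7+2+13=22, value 4+27+7=38
- track 7+track 4+track 10: duration 7+9+2=18, value 4+5+27=36
- track 10+track 6: duration 2+13=15, value 27+7=34
- track 4+track 10: duration 9+2=11, value 5+27=32
Best: 38 pts.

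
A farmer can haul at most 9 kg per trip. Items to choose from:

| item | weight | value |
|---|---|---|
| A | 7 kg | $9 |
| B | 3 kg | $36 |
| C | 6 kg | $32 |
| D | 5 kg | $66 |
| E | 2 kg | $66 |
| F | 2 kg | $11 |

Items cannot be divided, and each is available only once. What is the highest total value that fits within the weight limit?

$143

Check high-value combinations within 9 kg:
- D+E+F: weight 5+2+2=9, value 66+66+11=143
- D+E: weight 5+2=7, value 66+66=132
- B+E+F: weight 3+2+2=7, value 36+66+11=113
- B+E: weight 3+2=5, value 36+66=102
Best: $143.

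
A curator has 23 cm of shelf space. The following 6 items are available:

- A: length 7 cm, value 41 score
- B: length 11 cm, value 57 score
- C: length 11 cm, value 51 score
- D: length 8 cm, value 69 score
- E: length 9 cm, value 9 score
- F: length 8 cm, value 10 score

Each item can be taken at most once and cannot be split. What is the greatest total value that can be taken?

Check high-value combinations within 23 cm:
- B+D: length 11+8=19, value 57+69=126
- C+D: length 11+8=19, value 51+69=120
- A+D+F: length 7+8+8=23, value 41+69+10=120
- A+D: length 7+8=15, value 41+69=110
Best: 126 score.

126 score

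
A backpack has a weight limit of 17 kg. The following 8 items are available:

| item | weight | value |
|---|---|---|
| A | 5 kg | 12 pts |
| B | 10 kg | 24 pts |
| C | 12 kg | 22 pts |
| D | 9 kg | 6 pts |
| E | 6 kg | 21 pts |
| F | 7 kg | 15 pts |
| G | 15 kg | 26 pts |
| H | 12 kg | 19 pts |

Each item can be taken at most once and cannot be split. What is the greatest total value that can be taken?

Check high-value combinations within 17 kg:
- B+E: weight 10+6=16, value 24+21=45
- B+F: weight 10+7=17, value 24+15=39
- E+F: weight 6+7=13, value 21+15=36
- A+B: weight 5+10=15, value 12+24=36
- A+C: weight 5+12=17, value 12+22=34
Best: 45 pts.

45 pts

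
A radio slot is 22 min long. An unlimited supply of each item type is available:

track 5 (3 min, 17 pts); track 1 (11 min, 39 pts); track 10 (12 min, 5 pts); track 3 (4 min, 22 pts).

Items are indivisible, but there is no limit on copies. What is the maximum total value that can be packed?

Best value-per-unit is track 5 at 17/3; filling with it alone gives 7×17 = 119.
Optimal mix: 6×track 5 + 1×track 3 → duration 22, value 124.

124 pts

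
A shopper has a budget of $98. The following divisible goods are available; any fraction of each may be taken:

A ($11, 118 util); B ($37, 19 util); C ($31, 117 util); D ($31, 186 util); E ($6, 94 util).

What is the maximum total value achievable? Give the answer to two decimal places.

Take in order of value per unit:
- E (94/6 per unit): all 6 → value 94, running total 94.00
- A (118/11 per unit): all 11 → value 118, running total 212.00
- D (186/31 per unit): all 31 → value 186, running total 398.00
- C (117/31 per unit): all 31 → value 117, running total 515.00
- B (19/37 per unit): 19 of 37 → value 19×19/37 = 9.7568, running total 524.76
Total 524.76.

524.76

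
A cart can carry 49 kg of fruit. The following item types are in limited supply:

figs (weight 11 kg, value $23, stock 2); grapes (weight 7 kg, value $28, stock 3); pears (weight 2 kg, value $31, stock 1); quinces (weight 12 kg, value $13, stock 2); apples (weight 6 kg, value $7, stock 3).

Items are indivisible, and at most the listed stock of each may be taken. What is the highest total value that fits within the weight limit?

$161

Top feasible selections:
- 2×figs + 3×grapes + 1×pears: weight 45, value 161
- 1×figs + 3×grapes + 1×pears + 2×apples: weight 46, value 152
- 1×figs + 3×grapes + 1×pears + 1×quinces: weight 46, value 151
- 1×figs + 3×grapes + 1×pears + 1×apples: weight 40, value 145
Best: $161.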